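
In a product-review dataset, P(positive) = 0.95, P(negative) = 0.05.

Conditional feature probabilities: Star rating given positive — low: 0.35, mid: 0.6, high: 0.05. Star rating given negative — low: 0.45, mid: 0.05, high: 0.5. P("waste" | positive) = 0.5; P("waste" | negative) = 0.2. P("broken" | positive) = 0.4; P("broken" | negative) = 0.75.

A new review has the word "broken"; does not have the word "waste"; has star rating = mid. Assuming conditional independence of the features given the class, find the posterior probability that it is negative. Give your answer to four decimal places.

0.0130

positive: 0.95 × 0.6 × (1−0.5) × 0.4 = 0.114
negative: 0.05 × 0.05 × (1−0.2) × 0.75 = 0.0015
P(negative | x) = 0.0015 / 0.1155 ≈ 0.0130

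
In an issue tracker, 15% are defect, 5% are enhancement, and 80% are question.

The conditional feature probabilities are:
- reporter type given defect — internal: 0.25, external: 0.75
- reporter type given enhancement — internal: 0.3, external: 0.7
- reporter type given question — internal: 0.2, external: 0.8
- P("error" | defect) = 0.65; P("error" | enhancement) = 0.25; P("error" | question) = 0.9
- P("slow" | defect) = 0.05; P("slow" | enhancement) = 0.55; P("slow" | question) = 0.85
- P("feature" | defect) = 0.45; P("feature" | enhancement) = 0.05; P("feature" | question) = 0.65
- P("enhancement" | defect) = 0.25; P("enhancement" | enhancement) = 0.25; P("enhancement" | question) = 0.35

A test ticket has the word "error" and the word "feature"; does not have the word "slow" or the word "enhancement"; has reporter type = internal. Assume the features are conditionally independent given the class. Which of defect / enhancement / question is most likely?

defect: 0.15 × 0.25 × 0.65 × (1−0.05) × 0.45 × (1−0.25) = 0.007815234375
enhancement: 0.05 × 0.3 × 0.25 × (1−0.55) × 0.05 × (1−0.25) = 0.00006328125
question: 0.8 × 0.2 × 0.9 × (1−0.85) × 0.65 × (1−0.35) = 0.009126
Highest score → question.

question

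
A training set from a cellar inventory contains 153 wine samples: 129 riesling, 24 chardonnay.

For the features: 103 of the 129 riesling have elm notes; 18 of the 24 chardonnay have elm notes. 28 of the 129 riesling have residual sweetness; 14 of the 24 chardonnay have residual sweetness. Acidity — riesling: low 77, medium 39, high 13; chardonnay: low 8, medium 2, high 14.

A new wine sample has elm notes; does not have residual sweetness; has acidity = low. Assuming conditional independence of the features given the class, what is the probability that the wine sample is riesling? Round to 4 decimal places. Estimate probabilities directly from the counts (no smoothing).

riesling: (129/153) × (103/129) × (101/129) × (77/129) ≈ 0.314614
chardonnay: (24/153) × (18/24) × (10/24) × (8/24) ≈ 0.0163399
P(riesling | x) = 0.314614 / 0.3309539 ≈ 0.9506

0.9506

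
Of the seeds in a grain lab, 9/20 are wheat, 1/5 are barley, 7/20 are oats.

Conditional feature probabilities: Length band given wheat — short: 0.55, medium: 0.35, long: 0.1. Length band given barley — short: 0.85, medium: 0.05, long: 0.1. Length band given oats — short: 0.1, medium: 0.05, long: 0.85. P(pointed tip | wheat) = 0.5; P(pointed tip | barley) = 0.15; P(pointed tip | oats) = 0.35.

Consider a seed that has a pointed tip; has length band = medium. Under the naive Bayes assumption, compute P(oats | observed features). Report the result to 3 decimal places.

0.071

wheat: 0.45 × 0.35 × 0.5 = 0.07875
barley: 0.2 × 0.05 × 0.15 = 0.0015
oats: 0.35 × 0.05 × 0.35 = 0.006125
P(oats | x) = 0.006125 / 0.086375 ≈ 0.071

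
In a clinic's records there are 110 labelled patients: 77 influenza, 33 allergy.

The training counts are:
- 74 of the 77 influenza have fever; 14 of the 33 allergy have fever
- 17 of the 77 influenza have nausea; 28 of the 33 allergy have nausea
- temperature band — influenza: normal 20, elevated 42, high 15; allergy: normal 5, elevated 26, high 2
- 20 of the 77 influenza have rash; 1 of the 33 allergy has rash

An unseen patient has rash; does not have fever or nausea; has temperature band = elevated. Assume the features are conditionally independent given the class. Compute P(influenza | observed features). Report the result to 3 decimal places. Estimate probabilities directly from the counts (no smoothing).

0.828

influenza: (77/110) × (3/77) × (60/77) × (42/77) × (20/77) ≈ 0.00301083
allergy: (33/110) × (19/33) × (5/33) × (26/33) × (1/33) ≈ 0.000624831
P(influenza | x) = 0.00301083 / 0.003635661 ≈ 0.828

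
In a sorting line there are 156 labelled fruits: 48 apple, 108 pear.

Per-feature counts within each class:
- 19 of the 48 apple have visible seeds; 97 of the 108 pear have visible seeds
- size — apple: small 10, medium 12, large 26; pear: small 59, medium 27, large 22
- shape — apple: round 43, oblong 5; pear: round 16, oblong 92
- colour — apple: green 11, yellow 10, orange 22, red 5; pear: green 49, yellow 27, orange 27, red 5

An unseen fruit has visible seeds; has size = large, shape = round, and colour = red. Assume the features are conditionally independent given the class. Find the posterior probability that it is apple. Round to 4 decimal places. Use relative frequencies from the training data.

apple: (48/156) × (19/48) × (26/48) × (43/48) × (5/48) ≈ 0.00615626
pear: (108/156) × (97/108) × (22/108) × (16/108) × (5/108) ≈ 0.000868737
P(apple | x) = 0.00615626 / 0.007024997 ≈ 0.8763

0.8763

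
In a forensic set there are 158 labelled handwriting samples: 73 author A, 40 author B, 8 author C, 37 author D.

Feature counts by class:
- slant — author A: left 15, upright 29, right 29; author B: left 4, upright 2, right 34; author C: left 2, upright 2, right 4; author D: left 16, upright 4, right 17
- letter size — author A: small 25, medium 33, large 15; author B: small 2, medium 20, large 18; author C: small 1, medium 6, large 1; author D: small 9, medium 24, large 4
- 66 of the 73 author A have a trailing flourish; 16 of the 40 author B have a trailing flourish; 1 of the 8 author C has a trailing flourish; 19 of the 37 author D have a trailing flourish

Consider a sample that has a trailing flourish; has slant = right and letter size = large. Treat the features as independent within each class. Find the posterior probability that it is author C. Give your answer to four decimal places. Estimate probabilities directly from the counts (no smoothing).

author A: (73/158) × (29/73) × (15/73) × (66/73) ≈ 0.0340981
author B: (40/158) × (34/40) × (18/40) × (16/40) ≈ 0.0387342
author C: (8/158) × (4/8) × (1/8) × (1/8) ≈ 0.00039557
author D: (37/158) × (17/37) × (4/37) × (19/37) ≈ 0.00597313
P(author C | x) = 0.00039557 / 0.079201 ≈ 0.0050

0.0050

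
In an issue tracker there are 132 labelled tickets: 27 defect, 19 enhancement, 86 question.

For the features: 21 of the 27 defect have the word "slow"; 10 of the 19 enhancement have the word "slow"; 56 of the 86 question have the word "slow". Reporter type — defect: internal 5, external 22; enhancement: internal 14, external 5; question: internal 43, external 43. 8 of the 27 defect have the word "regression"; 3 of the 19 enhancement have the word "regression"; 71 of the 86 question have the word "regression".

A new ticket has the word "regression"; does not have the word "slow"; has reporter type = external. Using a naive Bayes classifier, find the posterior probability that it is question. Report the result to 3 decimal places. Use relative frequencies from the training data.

defect: (27/132) × (6/27) × (22/27) × (8/27) ≈ 0.0109739
enhancement: (19/132) × (9/19) × (5/19) × (3/19) ≈ 0.00283304
question: (86/132) × (30/86) × (43/86) × (71/86) ≈ 0.0938161
P(question | x) = 0.0938161 / 0.10762304 ≈ 0.872

0.872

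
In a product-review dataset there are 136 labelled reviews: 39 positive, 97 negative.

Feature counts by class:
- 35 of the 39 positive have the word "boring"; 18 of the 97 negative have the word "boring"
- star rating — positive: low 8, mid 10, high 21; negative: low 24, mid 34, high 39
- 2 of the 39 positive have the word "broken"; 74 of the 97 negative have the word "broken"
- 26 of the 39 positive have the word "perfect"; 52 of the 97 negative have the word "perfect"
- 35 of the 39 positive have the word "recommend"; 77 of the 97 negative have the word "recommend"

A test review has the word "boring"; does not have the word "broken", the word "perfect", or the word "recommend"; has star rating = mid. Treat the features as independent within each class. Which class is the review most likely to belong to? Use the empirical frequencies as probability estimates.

positive: (39/136) × (35/39) × (10/39) × (37/39) × (13/39) × (4/39) ≈ 0.00214031
negative: (97/136) × (18/97) × (34/97) × (23/97) × (45/97) × (20/97) ≈ 0.00105219
Highest score → positive.

positive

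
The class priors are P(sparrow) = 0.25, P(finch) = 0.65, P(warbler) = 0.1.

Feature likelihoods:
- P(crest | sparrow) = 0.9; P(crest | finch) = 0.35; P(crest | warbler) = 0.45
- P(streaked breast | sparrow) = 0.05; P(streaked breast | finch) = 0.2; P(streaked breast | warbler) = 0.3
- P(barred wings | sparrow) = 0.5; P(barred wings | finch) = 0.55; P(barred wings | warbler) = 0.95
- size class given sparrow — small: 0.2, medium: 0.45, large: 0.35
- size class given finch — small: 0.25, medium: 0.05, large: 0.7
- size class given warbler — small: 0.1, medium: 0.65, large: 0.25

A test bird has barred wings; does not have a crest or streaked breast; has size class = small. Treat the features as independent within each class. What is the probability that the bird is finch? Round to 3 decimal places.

sparrow: 0.25 × (1−0.9) × (1−0.05) × 0.5 × 0.2 = 0.002375
finch: 0.65 × (1−0.35) × (1−0.2) × 0.55 × 0.25 = 0.046475
warbler: 0.1 × (1−0.45) × (1−0.3) × 0.95 × 0.1 = 0.0036575
P(finch | x) = 0.046475 / 0.0525075 ≈ 0.885

0.885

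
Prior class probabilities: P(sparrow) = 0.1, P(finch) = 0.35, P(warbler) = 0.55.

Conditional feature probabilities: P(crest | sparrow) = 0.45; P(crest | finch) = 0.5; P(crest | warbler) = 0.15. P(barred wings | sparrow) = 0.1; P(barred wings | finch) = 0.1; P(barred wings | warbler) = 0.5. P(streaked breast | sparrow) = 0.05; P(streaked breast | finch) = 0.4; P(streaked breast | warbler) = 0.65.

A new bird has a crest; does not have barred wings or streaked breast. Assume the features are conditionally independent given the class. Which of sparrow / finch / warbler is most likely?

finch

sparrow: 0.1 × 0.45 × (1−0.1) × (1−0.05) = 0.038475
finch: 0.35 × 0.5 × (1−0.1) × (1−0.4) = 0.0945
warbler: 0.55 × 0.15 × (1−0.5) × (1−0.65) = 0.0144375
Highest score → finch.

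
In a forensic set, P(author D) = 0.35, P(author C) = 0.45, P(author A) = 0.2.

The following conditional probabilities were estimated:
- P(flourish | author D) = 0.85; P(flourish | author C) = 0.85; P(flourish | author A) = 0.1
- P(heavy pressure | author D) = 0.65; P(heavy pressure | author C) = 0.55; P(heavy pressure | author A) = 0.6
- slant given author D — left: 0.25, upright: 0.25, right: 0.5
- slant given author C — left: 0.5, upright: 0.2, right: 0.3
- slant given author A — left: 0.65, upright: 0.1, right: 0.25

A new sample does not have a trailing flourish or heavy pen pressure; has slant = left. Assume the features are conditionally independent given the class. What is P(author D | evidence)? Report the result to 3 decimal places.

0.069

author D: 0.35 × (1−0.85) × (1−0.65) × 0.25 = 0.00459375
author C: 0.45 × (1−0.85) × (1−0.55) × 0.5 = 0.0151875
author A: 0.2 × (1−0.1) × (1−0.6) × 0.65 = 0.0468
P(author D | x) = 0.00459375 / 0.06658125 ≈ 0.069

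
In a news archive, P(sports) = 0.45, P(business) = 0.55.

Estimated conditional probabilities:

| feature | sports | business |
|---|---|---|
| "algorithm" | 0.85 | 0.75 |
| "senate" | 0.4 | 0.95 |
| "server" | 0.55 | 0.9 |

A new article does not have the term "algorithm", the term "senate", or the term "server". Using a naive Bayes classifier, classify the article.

sports: 0.45 × (1−0.85) × (1−0.4) × (1−0.55) = 0.018225
business: 0.55 × (1−0.75) × (1−0.95) × (1−0.9) = 0.0006875
Highest score → sports.

sports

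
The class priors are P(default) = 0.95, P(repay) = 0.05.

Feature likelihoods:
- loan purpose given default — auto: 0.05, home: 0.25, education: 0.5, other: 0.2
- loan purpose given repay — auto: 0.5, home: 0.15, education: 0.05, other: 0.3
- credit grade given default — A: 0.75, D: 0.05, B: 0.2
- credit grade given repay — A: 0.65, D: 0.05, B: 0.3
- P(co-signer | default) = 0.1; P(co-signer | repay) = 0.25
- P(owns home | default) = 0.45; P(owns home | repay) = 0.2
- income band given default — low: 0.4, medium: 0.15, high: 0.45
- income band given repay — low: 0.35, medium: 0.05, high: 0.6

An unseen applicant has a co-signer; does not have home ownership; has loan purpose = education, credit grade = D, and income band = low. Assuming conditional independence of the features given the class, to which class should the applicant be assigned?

default

default: 0.95 × 0.5 × 0.05 × 0.1 × (1−0.45) × 0.4 = 0.0005225
repay: 0.05 × 0.05 × 0.05 × 0.25 × (1−0.2) × 0.35 = 0.00000875
Highest score → default.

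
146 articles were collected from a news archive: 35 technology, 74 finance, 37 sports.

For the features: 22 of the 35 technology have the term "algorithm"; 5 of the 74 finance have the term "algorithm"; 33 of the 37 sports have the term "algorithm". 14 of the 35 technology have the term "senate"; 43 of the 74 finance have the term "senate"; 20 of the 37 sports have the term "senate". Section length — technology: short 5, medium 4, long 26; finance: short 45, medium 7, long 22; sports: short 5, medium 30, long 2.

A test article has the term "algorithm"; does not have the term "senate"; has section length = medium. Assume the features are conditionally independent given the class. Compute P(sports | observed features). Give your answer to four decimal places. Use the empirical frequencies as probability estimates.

technology: (35/146) × (22/35) × (21/35) × (4/35) ≈ 0.0103327
finance: (74/146) × (5/74) × (31/74) × (7/74) ≈ 0.0013571
sports: (37/146) × (33/37) × (17/37) × (30/37) ≈ 0.084203
P(sports | x) = 0.084203 / 0.0958928 ≈ 0.8781

0.8781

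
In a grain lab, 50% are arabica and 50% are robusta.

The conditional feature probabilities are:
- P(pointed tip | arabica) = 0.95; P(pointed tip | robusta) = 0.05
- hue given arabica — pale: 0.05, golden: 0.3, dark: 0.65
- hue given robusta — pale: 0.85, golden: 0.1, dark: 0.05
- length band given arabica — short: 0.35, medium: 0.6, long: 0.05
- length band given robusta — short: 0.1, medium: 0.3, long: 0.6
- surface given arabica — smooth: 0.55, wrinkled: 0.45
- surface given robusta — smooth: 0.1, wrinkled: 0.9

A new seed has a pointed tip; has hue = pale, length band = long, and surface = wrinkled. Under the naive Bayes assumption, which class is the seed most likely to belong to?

arabica: 0.5 × 0.95 × 0.05 × 0.05 × 0.45 = 0.000534375
robusta: 0.5 × 0.05 × 0.85 × 0.6 × 0.9 = 0.011475
Highest score → robusta.

robusta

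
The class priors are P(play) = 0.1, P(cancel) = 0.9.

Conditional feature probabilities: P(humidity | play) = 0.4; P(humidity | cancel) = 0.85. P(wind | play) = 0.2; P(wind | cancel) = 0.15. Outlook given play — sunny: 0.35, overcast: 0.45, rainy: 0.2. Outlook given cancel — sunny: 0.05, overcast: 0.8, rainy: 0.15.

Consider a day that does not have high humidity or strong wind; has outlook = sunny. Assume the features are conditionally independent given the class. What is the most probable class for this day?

play: 0.1 × (1−0.4) × (1−0.2) × 0.35 = 0.0168
cancel: 0.9 × (1−0.85) × (1−0.15) × 0.05 = 0.0057375
Highest score → play.

play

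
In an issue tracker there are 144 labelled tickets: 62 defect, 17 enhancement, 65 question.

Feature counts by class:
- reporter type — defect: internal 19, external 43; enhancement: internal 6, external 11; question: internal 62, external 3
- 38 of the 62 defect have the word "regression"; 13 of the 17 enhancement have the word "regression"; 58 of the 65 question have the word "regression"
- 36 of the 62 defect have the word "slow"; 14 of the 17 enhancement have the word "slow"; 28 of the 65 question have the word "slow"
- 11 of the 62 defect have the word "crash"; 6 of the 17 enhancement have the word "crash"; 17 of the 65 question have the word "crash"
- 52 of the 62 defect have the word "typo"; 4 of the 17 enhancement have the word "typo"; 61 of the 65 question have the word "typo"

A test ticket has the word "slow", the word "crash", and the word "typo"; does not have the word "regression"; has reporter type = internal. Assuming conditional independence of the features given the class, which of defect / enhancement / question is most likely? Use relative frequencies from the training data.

question

defect: (62/144) × (19/62) × (24/62) × (36/62) × (11/62) × (52/62) ≈ 0.004413
enhancement: (17/144) × (6/17) × (4/17) × (14/17) × (6/17) × (4/17) ≈ 0.00067049
question: (65/144) × (62/65) × (7/65) × (28/65) × (17/65) × (61/65) ≈ 0.00490242
Highest score → question.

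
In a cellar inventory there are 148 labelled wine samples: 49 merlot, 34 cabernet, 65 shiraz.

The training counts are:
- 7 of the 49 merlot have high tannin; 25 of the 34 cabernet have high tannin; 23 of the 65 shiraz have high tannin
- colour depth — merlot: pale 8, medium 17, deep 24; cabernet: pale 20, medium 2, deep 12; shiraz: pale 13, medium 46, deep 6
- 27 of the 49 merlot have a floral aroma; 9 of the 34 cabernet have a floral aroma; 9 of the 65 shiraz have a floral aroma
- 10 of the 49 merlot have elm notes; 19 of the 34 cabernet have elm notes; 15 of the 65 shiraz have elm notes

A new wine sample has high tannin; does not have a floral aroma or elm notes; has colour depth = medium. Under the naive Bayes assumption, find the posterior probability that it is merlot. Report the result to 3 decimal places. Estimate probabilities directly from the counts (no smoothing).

0.072

merlot: (49/148) × (7/49) × (17/49) × (22/49) × (39/49) ≈ 0.00586387
cabernet: (34/148) × (25/34) × (2/34) × (25/34) × (15/34) ≈ 0.00322332
shiraz: (65/148) × (23/65) × (46/65) × (56/65) × (50/65) ≈ 0.0728856
P(merlot | x) = 0.00586387 / 0.08197279 ≈ 0.072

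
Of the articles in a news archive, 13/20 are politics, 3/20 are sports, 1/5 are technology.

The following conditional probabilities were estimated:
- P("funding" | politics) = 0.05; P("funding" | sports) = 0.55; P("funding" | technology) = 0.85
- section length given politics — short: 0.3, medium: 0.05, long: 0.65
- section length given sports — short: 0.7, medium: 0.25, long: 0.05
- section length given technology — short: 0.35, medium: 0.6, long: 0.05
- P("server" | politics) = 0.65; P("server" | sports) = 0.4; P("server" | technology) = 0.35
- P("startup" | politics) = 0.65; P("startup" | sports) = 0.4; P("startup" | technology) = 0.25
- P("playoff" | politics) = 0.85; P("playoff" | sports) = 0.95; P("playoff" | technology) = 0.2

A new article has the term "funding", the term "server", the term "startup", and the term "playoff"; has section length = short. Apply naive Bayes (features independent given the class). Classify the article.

politics: 0.65 × 0.05 × 0.3 × 0.65 × 0.65 × 0.85 = 0.00350146875
sports: 0.15 × 0.55 × 0.7 × 0.4 × 0.4 × 0.95 = 0.008778
technology: 0.2 × 0.85 × 0.35 × 0.35 × 0.25 × 0.2 = 0.00104125
Highest score → sports.

sports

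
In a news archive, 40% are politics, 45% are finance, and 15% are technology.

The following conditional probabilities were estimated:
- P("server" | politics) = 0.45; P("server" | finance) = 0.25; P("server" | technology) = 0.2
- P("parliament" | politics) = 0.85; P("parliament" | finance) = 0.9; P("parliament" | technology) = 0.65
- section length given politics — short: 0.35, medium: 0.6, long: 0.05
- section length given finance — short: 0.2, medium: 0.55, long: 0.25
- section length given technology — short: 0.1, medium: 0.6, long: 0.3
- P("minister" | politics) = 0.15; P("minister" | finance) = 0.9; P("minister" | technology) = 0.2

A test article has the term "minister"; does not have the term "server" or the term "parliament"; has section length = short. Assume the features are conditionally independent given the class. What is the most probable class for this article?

politics: 0.4 × (1−0.45) × (1−0.85) × 0.35 × 0.15 = 0.0017325
finance: 0.45 × (1−0.25) × (1−0.9) × 0.2 × 0.9 = 0.006075
technology: 0.15 × (1−0.2) × (1−0.65) × 0.1 × 0.2 = 0.00084
Highest score → finance.

finance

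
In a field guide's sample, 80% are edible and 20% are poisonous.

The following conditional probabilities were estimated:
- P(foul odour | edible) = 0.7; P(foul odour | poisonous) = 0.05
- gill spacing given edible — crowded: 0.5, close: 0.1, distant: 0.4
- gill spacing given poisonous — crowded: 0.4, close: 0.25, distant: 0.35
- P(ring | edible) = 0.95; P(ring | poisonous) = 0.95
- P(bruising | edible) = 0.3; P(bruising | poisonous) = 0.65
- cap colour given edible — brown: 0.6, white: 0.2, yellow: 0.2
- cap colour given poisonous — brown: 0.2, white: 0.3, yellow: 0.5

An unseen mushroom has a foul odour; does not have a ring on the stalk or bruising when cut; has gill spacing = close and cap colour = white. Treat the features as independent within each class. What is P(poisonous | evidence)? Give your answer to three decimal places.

edible: 0.8 × 0.7 × 0.1 × (1−0.95) × (1−0.3) × 0.2 = 0.000392
poisonous: 0.2 × 0.05 × 0.25 × (1−0.95) × (1−0.65) × 0.3 = 0.000013125
P(poisonous | x) = 0.000013125 / 0.000405125 ≈ 0.032

0.032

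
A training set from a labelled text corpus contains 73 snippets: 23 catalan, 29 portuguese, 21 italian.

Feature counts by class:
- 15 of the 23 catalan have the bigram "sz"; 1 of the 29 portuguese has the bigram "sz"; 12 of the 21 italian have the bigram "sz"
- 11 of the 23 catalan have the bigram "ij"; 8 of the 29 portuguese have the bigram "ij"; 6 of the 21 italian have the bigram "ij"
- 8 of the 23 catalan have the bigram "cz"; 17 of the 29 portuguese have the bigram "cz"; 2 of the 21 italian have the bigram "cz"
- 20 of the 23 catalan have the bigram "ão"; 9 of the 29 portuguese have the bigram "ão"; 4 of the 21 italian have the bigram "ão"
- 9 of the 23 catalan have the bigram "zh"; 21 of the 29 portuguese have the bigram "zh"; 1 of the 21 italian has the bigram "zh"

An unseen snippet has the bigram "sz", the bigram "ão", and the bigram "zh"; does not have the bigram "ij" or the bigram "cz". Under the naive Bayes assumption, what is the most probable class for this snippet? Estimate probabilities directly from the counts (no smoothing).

catalan

catalan: (23/73) × (15/23) × (12/23) × (15/23) × (20/23) × (9/23) ≈ 0.0237904
portuguese: (29/73) × (1/29) × (21/29) × (12/29) × (9/29) × (21/29) ≈ 0.00092246
italian: (21/73) × (12/21) × (15/21) × (19/21) × (4/21) × (1/21) ≈ 0.000963576
Highest score → catalan.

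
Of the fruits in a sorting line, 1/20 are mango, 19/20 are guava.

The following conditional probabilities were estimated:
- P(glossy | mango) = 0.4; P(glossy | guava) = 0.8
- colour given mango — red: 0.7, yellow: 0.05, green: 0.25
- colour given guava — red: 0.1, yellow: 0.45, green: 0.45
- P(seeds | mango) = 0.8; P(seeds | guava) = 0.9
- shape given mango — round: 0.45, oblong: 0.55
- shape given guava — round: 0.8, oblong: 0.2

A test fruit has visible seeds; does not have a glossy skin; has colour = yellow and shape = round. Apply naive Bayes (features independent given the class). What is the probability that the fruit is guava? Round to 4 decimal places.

0.9913

mango: 0.05 × (1−0.4) × 0.05 × 0.8 × 0.45 = 0.00054
guava: 0.95 × (1−0.8) × 0.45 × 0.9 × 0.8 = 0.06156
P(guava | x) = 0.06156 / 0.0621 ≈ 0.9913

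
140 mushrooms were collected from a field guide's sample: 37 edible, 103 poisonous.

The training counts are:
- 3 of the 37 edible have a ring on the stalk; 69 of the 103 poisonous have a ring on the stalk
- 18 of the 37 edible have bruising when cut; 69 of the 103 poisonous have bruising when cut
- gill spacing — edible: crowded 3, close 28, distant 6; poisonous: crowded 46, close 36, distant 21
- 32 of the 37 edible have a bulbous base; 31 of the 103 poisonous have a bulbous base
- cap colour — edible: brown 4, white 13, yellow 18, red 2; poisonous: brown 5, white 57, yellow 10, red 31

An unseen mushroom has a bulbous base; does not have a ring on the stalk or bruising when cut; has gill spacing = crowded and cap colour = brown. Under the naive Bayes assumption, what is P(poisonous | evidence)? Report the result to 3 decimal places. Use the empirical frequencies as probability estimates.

0.356

edible: (37/140) × (34/37) × (19/37) × (3/37) × (32/37) × (4/37) ≈ 0.000945429
poisonous: (103/140) × (34/103) × (34/103) × (46/103) × (31/103) × (5/103) ≈ 0.000523083
P(poisonous | x) = 0.000523083 / 0.001468512 ≈ 0.356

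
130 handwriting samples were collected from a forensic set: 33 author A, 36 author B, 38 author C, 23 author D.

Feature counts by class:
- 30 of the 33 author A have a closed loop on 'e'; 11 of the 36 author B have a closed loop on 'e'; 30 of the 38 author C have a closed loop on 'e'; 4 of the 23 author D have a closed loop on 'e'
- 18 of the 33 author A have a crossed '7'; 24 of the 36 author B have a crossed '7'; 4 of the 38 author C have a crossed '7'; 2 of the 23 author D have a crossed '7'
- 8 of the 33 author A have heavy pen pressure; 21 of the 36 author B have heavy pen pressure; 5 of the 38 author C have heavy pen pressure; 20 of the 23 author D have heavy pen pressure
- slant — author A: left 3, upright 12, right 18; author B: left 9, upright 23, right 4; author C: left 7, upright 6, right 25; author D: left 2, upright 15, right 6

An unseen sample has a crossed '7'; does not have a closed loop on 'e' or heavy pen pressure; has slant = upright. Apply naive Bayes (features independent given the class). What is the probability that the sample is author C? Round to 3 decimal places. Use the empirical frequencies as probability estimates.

0.022

author A: (33/130) × (3/33) × (18/33) × (25/33) × (12/33) ≈ 0.00346761
author B: (36/130) × (25/36) × (24/36) × (15/36) × (23/36) ≈ 0.0341287
author C: (38/130) × (8/38) × (4/38) × (33/38) × (6/38) ≈ 0.000888221
author D: (23/130) × (19/23) × (2/23) × (3/23) × (15/23) ≈ 0.00108111
P(author C | x) = 0.000888221 / 0.039565641 ≈ 0.022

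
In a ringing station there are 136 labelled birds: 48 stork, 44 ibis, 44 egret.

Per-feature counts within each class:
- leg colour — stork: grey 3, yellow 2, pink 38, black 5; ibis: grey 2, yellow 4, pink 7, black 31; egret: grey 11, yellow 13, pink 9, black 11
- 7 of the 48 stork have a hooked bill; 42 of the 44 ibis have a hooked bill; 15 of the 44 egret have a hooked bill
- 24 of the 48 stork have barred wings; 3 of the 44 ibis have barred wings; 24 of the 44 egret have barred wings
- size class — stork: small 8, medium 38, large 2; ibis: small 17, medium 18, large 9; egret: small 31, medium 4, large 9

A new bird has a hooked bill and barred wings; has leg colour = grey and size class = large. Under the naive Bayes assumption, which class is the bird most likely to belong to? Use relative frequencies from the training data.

egret

stork: (48/136) × (3/48) × (7/48) × (24/48) × (2/48) ≈ 0.000067019
ibis: (44/136) × (2/44) × (42/44) × (3/44) × (9/44) ≈ 0.00019577
egret: (44/136) × (11/44) × (15/44) × (24/44) × (9/44) ≈ 0.00307639
Highest score → egret.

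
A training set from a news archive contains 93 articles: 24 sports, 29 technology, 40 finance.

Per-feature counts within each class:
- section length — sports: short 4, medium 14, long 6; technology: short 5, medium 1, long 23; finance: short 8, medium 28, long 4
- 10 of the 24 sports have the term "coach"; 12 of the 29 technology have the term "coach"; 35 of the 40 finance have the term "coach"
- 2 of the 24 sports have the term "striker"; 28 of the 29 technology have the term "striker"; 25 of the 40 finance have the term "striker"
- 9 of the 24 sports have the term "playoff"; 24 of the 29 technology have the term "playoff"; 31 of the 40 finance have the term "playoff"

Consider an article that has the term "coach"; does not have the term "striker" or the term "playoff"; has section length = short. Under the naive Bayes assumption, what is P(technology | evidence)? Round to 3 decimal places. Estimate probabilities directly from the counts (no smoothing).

0.008

sports: (24/93) × (4/24) × (10/24) × (22/24) × (15/24) ≈ 0.0102673
technology: (29/93) × (5/29) × (12/29) × (1/29) × (5/29) ≈ 0.000132265
finance: (40/93) × (8/40) × (35/40) × (15/40) × (9/40) ≈ 0.00635081
P(technology | x) = 0.000132265 / 0.016750375 ≈ 0.008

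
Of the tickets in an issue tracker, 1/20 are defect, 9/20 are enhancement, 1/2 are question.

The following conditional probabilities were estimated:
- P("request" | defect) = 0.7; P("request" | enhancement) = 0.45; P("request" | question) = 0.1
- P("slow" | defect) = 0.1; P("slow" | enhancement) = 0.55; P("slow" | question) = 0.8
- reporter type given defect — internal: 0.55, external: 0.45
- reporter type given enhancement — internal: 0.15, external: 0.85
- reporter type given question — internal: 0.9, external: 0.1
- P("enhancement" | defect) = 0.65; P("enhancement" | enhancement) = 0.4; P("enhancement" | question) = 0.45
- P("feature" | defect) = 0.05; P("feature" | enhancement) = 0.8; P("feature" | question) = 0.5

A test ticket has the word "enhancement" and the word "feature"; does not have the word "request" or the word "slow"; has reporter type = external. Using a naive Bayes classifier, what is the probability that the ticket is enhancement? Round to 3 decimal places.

defect: 0.05 × (1−0.7) × (1−0.1) × 0.45 × 0.65 × 0.05 = 0.0001974375
enhancement: 0.45 × (1−0.45) × (1−0.55) × 0.85 × 0.4 × 0.8 = 0.030294
question: 0.5 × (1−0.1) × (1−0.8) × 0.1 × 0.45 × 0.5 = 0.002025
P(enhancement | x) = 0.030294 / 0.0325164375 ≈ 0.932

0.932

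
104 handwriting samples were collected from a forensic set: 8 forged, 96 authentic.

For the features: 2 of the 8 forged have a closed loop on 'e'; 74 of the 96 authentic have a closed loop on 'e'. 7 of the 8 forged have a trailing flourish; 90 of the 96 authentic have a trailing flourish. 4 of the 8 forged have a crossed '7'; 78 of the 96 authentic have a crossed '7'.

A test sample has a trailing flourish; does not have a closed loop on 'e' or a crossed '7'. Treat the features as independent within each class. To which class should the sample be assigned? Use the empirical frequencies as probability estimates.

authentic

forged: (8/104) × (6/8) × (7/8) × (4/8) ≈ 0.0252404
authentic: (96/104) × (22/96) × (90/96) × (18/96) ≈ 0.0371845
Highest score → authentic.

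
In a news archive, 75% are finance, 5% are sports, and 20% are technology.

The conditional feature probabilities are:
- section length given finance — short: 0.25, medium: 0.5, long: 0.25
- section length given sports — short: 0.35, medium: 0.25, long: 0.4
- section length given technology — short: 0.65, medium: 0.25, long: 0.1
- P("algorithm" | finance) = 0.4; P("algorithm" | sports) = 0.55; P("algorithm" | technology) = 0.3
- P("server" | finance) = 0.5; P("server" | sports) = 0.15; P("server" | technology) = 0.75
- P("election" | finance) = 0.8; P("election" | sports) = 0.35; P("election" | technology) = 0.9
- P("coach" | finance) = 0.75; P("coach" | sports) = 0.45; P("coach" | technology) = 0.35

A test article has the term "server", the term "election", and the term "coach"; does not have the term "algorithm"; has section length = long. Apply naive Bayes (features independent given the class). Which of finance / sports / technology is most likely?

finance

finance: 0.75 × 0.25 × (1−0.4) × 0.5 × 0.8 × 0.75 = 0.03375
sports: 0.05 × 0.4 × (1−0.55) × 0.15 × 0.35 × 0.45 = 0.000212625
technology: 0.2 × 0.1 × (1−0.3) × 0.75 × 0.9 × 0.35 = 0.0033075
Highest score → finance.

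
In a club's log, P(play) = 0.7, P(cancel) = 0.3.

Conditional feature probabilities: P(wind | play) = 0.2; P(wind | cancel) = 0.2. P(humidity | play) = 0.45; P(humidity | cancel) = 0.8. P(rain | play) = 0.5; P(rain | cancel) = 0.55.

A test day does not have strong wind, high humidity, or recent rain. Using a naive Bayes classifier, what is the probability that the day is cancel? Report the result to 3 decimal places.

0.123

play: 0.7 × (1−0.2) × (1−0.45) × (1−0.5) = 0.154
cancel: 0.3 × (1−0.2) × (1−0.8) × (1−0.55) = 0.0216
P(cancel | x) = 0.0216 / 0.1756 ≈ 0.123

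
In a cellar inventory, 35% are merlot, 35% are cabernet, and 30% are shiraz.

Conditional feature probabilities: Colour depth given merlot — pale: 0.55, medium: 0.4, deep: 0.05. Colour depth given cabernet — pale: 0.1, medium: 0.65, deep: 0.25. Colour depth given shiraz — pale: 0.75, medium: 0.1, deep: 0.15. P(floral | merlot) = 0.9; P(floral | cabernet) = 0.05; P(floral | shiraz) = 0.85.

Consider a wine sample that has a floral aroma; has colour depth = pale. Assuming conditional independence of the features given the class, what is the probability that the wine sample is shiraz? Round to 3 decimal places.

merlot: 0.35 × 0.55 × 0.9 = 0.17325
cabernet: 0.35 × 0.1 × 0.05 = 0.00175
shiraz: 0.3 × 0.75 × 0.85 = 0.19125
P(shiraz | x) = 0.19125 / 0.36625 ≈ 0.522

0.522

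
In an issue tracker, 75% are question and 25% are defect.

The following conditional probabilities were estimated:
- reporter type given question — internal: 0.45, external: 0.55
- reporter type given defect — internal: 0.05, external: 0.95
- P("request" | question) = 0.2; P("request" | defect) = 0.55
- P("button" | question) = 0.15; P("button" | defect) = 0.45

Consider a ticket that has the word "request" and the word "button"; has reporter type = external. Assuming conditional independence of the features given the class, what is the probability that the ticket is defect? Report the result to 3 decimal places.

0.826

question: 0.75 × 0.55 × 0.2 × 0.15 = 0.012375
defect: 0.25 × 0.95 × 0.55 × 0.45 = 0.05878125
P(defect | x) = 0.05878125 / 0.07115625 ≈ 0.826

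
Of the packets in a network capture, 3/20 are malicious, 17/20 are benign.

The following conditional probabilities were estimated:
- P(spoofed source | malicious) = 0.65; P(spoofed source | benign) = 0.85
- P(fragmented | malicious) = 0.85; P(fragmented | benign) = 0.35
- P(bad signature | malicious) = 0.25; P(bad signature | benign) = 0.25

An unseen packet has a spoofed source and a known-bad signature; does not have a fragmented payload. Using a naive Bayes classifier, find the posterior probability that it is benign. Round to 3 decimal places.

0.970

malicious: 0.15 × 0.65 × (1−0.85) × 0.25 = 0.00365625
benign: 0.85 × 0.85 × (1−0.35) × 0.25 = 0.11740625
P(benign | x) = 0.11740625 / 0.1210625 ≈ 0.970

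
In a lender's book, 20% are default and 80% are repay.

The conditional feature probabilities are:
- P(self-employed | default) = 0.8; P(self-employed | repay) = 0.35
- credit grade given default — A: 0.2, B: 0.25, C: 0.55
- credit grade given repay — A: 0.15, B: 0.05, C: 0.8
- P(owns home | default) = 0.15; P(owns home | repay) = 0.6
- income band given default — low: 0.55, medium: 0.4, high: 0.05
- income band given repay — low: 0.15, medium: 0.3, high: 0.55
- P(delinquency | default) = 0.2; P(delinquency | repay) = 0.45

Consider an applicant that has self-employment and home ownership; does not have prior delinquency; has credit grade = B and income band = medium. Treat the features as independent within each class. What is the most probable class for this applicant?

default: 0.2 × 0.8 × 0.25 × 0.15 × 0.4 × (1−0.2) = 0.00192
repay: 0.8 × 0.35 × 0.05 × 0.6 × 0.3 × (1−0.45) = 0.001386
Highest score → default.

default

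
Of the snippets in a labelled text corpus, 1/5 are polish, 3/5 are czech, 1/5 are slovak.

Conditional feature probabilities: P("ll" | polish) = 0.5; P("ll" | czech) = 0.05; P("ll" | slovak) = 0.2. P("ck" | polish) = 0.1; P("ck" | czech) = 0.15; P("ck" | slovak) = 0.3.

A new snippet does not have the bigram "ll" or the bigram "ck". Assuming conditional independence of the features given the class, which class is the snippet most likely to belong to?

polish: 0.2 × (1−0.5) × (1−0.1) = 0.09
czech: 0.6 × (1−0.05) × (1−0.15) = 0.4845
slovak: 0.2 × (1−0.2) × (1−0.3) = 0.112
Highest score → czech.

czech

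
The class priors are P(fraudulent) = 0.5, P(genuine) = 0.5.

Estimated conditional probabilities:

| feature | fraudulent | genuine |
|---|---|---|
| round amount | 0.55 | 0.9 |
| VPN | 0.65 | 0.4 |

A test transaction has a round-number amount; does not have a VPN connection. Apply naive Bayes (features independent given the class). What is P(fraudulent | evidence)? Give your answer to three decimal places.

0.263

fraudulent: 0.5 × 0.55 × (1−0.65) = 0.09625
genuine: 0.5 × 0.9 × (1−0.4) = 0.27
P(fraudulent | x) = 0.09625 / 0.36625 ≈ 0.263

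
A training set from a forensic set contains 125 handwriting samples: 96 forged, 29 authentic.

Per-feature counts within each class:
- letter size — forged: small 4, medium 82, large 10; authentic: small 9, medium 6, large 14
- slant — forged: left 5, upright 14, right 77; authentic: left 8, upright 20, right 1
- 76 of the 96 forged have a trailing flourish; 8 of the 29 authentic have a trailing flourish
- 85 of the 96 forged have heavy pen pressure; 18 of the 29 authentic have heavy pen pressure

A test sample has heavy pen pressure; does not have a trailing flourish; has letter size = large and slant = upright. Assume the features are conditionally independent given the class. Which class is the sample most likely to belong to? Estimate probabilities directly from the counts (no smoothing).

forged: (96/125) × (10/96) × (14/96) × (20/96) × (85/96) ≈ 0.00215205
authentic: (29/125) × (14/29) × (20/29) × (21/29) × (18/29) ≈ 0.0347173
Highest score → authentic.

authentic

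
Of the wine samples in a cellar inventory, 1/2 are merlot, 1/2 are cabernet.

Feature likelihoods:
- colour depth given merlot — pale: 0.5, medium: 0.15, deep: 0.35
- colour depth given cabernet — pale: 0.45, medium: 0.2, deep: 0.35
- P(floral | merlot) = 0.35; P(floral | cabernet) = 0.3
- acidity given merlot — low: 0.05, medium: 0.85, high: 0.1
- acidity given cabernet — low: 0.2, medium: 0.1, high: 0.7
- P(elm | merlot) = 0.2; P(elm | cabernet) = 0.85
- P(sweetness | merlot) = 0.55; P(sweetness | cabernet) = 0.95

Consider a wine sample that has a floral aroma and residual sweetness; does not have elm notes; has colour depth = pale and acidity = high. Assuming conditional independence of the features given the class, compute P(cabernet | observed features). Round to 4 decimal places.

0.6362

merlot: 0.5 × 0.5 × 0.35 × 0.1 × (1−0.2) × 0.55 = 0.00385
cabernet: 0.5 × 0.45 × 0.3 × 0.7 × (1−0.85) × 0.95 = 0.006733125
P(cabernet | x) = 0.006733125 / 0.010583125 ≈ 0.6362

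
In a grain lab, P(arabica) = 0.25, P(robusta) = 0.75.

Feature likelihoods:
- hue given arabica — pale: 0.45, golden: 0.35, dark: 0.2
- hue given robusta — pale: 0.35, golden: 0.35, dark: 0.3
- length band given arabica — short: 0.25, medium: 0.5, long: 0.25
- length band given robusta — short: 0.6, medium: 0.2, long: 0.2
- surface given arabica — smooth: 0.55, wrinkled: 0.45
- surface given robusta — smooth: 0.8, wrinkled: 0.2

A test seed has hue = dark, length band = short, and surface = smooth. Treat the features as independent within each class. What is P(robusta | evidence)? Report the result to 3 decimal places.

arabica: 0.25 × 0.2 × 0.25 × 0.55 = 0.006875
robusta: 0.75 × 0.3 × 0.6 × 0.8 = 0.108
P(robusta | x) = 0.108 / 0.114875 ≈ 0.940

0.940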